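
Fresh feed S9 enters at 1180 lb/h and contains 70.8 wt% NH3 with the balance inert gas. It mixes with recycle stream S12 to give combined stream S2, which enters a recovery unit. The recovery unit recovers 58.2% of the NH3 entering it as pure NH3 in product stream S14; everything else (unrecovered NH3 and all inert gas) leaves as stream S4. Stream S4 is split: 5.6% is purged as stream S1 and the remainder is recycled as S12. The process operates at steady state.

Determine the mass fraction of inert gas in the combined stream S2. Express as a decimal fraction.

0.817

inert gas enters only via S9 and leaves only via the purge: 1180×0.292 = 0.056×(inert gas in S4), and the recovery unit passes all inert gas, so inert gas in S2 = inert gas in S4 = 6152.9 lb/h.
NH3 in S2: m_A = 1180×0.708 + (1−0.056)·(1−0.582)·m_A, so m_A = 835.44/0.6054 = 1380 lb/h.
S2 = 1380 + 6152.9 = 7532.8 lb/h.
inert gas fraction in S2 = 6152.9/7532.8 = 0.817.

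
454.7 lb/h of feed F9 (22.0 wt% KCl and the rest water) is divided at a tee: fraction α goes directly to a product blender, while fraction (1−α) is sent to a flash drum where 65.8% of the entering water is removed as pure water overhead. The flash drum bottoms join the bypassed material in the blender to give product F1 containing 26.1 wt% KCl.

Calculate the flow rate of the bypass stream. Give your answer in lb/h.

315.5 lb/h

All 454.7×0.220 = 100.03 lb/h of KCl reaches F1, so F1 = 100.03/0.261 = 383.27 lb/h and vapour = 71.428 lb/h.
The evaporator receives (1−α)·454.7 of feed at 0.780 water and removes 0.658 of that water:
0.658×0.780×(1−α)×454.7 = 71.428
(1−α) = 71.428/233.37 = 0.3061;  α = 0.6939.
Bypass flow = 0.6939×454.7 = 315.53 lb/h.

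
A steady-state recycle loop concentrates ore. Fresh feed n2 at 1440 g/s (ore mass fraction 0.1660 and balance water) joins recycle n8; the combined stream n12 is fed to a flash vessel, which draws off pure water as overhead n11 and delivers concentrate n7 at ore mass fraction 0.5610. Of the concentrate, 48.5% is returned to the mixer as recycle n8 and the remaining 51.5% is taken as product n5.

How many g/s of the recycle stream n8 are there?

Overall ore balance (none leaves overhead): ore in fresh feed = ore in product, i.e. 1440×0.166 = (1−0.485)·n7·0.561.
n7 = 239.04/(0.561×0.515) = 827.37 g/s.
Recycle n8 = 0.485×827.37 = 401.28 g/s.

401.3 g/s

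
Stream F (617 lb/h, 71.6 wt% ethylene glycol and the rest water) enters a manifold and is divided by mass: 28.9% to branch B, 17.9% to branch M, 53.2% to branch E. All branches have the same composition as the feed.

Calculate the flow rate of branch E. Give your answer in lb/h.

328.2 lb/h

Branch E flow = 0.532×617 = 328.24 lb/h.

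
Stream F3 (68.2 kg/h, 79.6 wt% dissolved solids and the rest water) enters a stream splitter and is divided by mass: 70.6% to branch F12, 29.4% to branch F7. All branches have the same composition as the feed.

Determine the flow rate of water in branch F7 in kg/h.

Branch F7 total = 0.294×68.2 = 20.051 kg/h.
water in F7 = 0.204×20.051 = 4.0904 kg/h.

4.09 kg/h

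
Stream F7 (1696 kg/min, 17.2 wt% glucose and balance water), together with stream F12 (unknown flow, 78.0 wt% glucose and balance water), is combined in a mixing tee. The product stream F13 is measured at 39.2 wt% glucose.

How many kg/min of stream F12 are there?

961.6 kg/min

Let F12 be the unknown flow. Total out = 1696 + F12.
glucose balance: 291.71 + 0.780·F12 = 0.392·(1696 + F12)
(0.780 − 0.392)·F12 = 0.392×1696 − 291.71 = 373.12
F12 = 373.12 / 0.388 = 961.65 kg/min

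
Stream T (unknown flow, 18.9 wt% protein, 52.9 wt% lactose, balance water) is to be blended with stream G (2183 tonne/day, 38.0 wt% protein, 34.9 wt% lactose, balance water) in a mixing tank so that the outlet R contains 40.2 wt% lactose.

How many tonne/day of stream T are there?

911 tonne/day

Let T be the unknown flow. Total out = 2183 + T.
lactose balance: 761.87 + 0.529·T = 0.402·(2183 + T)
(0.529 − 0.402)·T = 0.402×2183 − 761.87 = 115.7
T = 115.7 / 0.127 = 911.02 tonne/day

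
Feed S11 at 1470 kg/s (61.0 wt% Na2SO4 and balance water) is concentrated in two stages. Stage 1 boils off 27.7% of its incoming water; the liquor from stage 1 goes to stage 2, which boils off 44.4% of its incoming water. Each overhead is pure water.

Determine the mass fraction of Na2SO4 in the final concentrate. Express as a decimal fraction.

water in feed = 1470×0.390 = 573.3 kg/s.
After stage 1: water left = (1−0.277)×573.3 = 414.5; stream total = 1311.2 kg/s.
After stage 2: water left = (1−0.444)×414.5 = 230.46; final concentrate = 1127.2 kg/s.
Na2SO4 fraction = 896.7/1127.2 = 0.7955.

0.7955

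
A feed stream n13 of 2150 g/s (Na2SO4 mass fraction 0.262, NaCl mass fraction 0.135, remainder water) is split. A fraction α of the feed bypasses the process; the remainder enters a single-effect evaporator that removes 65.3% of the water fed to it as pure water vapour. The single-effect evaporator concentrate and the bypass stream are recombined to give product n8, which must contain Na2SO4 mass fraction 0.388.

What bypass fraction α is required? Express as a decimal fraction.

0.175

All 2150×0.262 = 563.3 g/s of Na2SO4 reaches n8, so n8 = 563.3/0.388 = 1451.8 g/s and vapour = 698.2 g/s.
The evaporator receives (1−α)·2150 of feed at 0.603 water and removes 0.653 of that water:
0.653×0.603×(1−α)×2150 = 698.2
(1−α) = 698.2/846.58 = 0.8247;  α = 0.1753.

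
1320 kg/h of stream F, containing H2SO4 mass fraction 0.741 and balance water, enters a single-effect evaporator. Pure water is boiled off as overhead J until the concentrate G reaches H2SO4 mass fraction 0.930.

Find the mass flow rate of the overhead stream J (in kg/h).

H2SO4 is conserved: 1320×0.741 = 978.12 kg/h all reports to the concentrate.
Concentrate = 978.12/(target fraction) = 1051.7 kg/h.
Overhead = 1320 − 1051.7 = 268.26 kg/h.

268.3 kg/h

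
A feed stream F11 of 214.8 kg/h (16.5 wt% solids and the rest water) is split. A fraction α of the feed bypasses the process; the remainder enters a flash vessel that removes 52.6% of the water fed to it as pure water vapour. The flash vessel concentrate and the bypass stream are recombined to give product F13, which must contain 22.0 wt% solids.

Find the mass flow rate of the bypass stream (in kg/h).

All 214.8×0.165 = 35.442 kg/h of solids reaches F13, so F13 = 35.442/0.220 = 161.1 kg/h and vapour = 53.7 kg/h.
The evaporator receives (1−α)·214.8 of feed at 0.835 water and removes 0.526 of that water:
0.526×0.835×(1−α)×214.8 = 53.7
(1−α) = 53.7/94.342 = 0.5692;  α = 0.4308.
Bypass flow = 0.4308×214.8 = 92.535 kg/h.

92.54 kg/h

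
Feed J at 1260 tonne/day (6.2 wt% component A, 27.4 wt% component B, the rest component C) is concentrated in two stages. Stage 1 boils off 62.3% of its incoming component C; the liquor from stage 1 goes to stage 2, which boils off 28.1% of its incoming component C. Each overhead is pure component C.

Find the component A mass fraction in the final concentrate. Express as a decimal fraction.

0.1202

component C in feed = 1260×0.664 = 836.64 tonne/day.
After stage 1: component C left = (1−0.623)×836.64 = 315.41; stream total = 738.77 tonne/day.
After stage 2: component C left = (1−0.281)×315.41 = 226.78; final concentrate = 650.14 tonne/day.
component A fraction = 78.12/650.14 = 0.1202.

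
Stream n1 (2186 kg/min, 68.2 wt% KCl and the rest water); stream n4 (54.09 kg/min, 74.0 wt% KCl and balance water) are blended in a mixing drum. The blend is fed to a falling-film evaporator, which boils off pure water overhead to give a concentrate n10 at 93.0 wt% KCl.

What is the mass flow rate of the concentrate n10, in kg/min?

KCl entering = 2186×0.682 + 54.09×0.740 = 1530.9 kg/min.
All KCl reports to n10, so n10 = 1530.9/0.930 = 1646.1 kg/min.

1646 kg/min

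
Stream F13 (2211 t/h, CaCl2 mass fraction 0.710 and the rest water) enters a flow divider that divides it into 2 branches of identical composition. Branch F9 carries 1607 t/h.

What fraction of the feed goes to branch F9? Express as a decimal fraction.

Fraction to F9 = 1607/2211 = 0.7268.

0.727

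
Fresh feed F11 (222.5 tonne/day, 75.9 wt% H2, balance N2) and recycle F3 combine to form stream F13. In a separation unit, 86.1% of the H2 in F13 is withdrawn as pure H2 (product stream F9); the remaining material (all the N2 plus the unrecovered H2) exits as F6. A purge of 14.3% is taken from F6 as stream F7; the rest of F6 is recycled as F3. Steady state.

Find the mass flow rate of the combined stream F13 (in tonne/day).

566.7 tonne/day

N2 enters only via F11 and leaves only via the purge: 222.5×0.241 = 0.143×(N2 in F6), and the separation unit passes all N2, so N2 in F13 = N2 in F6 = 374.98 tonne/day.
H2 in F13: m_A = 222.5×0.759 + (1−0.143)·(1−0.861)·m_A, so m_A = 168.88/0.8809 = 191.72 tonne/day.
F13 = 191.72 + 374.98 = 566.7 tonne/day.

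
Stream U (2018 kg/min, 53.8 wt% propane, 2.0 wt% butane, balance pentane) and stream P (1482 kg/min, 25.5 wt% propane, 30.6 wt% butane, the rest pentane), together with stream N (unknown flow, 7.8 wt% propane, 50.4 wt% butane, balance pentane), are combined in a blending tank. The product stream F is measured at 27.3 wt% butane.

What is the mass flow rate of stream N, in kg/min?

1998 kg/min

Let N be the unknown flow. Total out = 3500 + N.
butane balance: 493.85 + 0.504·N = 0.273·(3500 + N)
(0.504 − 0.273)·N = 0.273×3500 − 493.85 = 461.65
N = 461.65 / 0.231 = 1998.5 kg/min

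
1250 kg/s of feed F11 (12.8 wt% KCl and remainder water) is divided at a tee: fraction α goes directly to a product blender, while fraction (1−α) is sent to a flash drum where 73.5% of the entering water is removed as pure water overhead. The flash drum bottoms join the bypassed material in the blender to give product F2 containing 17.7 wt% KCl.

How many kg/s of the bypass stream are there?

All 1250×0.128 = 160 kg/s of KCl reaches F2, so F2 = 160/0.177 = 903.95 kg/s and vapour = 346.05 kg/s.
The evaporator receives (1−α)·1250 of feed at 0.872 water and removes 0.735 of that water:
0.735×0.872×(1−α)×1250 = 346.05
(1−α) = 346.05/801.15 = 0.4319;  α = 0.5681.
Bypass flow = 0.5681×1250 = 710.08 kg/s.

710.1 kg/s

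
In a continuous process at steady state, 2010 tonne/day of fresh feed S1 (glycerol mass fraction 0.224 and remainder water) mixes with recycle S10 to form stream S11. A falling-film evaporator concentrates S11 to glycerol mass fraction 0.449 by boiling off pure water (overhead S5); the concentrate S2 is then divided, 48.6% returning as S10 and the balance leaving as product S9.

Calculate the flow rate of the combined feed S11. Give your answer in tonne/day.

2958 tonne/day

Overall glycerol balance (none leaves overhead): glycerol in fresh feed = glycerol in product, i.e. 2010×0.224 = (1−0.486)·S2·0.449.
S2 = 450.24/(0.449×0.514) = 1950.9 tonne/day.
Recycle S10 = 0.486×1950.9 = 948.14 tonne/day.
Combined feed S11 = 2010 + 948.14 = 2958.1 tonne/day.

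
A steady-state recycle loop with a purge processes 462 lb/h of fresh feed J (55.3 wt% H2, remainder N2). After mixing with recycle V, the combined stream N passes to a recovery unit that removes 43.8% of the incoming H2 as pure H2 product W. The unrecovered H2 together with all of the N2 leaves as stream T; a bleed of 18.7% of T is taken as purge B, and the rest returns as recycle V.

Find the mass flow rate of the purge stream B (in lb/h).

N2 enters only via J and leaves only via the purge: 462×0.447 = 0.187×(N2 in T), and the recovery unit passes all N2, so N2 in N = N2 in T = 1104.4 lb/h.
H2 in N: m_A = 462×0.553 + (1−0.187)·(1−0.438)·m_A, so m_A = 255.49/0.5431 = 470.43 lb/h.
T = (1−0.438)×470.43 + 1104.4 = 1368.7 lb/h.
Purge B = 0.187×1368.7 = 255.95 lb/h.

256 lb/h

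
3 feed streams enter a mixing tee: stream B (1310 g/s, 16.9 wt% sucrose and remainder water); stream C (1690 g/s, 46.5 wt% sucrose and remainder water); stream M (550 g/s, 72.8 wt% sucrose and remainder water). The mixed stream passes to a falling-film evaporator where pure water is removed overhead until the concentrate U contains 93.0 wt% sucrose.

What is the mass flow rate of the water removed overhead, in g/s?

2036 g/s

sucrose entering = 1310×0.169 + 1690×0.465 + 550×0.728 = 1407.6 g/s.
All sucrose reports to U, so U = 1407.6/0.930 = 1513.6 g/s.
Total feed = 3550 g/s; overhead = 3550 − 1513.6 = 2036.4 g/s.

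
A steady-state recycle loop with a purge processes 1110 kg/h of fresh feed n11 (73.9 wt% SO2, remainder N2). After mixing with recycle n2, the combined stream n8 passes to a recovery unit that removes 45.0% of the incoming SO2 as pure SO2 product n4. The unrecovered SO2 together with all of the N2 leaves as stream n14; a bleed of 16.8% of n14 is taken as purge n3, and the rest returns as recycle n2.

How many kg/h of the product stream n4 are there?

680.6 kg/h

SO2 in n8: m_A = 1110×0.739 + (1−0.168)·(1−0.450)·m_A, so m_A = 820.29/0.5424 = 1512.3 kg/h.
Product n4 = 0.450×1512.3 = 680.55 kg/h.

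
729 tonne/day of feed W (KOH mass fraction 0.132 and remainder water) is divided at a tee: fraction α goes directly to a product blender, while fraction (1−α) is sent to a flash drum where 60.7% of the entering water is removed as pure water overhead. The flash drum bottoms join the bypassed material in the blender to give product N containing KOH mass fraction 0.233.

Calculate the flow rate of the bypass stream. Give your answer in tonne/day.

129.2 tonne/day

All 729×0.132 = 96.228 tonne/day of KOH reaches N, so N = 96.228/0.233 = 413 tonne/day and vapour = 316 tonne/day.
The evaporator receives (1−α)·729 of feed at 0.868 water and removes 0.607 of that water:
0.607×0.868×(1−α)×729 = 316
(1−α) = 316/384.09 = 0.8227;  α = 0.1773.
Bypass flow = 0.1773×729 = 129.23 tonne/day.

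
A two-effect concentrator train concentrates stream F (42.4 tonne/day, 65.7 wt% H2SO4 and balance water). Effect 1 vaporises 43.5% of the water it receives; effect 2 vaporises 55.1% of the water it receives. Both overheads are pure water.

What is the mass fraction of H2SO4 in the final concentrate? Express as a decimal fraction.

0.8830

water in feed = 42.4×0.343 = 14.543 tonne/day.
After stage 1: water left = (1−0.435)×14.543 = 8.2169; stream total = 36.074 tonne/day.
After stage 2: water left = (1−0.551)×8.2169 = 3.6894; final concentrate = 31.546 tonne/day.
H2SO4 fraction = 27.857/31.546 = 0.8830.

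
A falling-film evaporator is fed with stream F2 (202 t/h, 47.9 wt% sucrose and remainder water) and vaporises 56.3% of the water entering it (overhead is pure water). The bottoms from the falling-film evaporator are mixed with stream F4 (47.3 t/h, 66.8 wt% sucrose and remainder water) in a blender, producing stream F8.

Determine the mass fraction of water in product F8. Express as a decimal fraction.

0.3246

Vapour removed = 0.563×0.521×202 = 59.251 t/h; concentrate = 142.75 t/h.
water reaching the mixer = 45.991 (from concentrate) + 47.3×0.332 = 61.694 t/h.
Product flow = 142.75 + 47.3 = 190.05 t/h; water fraction = 0.3246.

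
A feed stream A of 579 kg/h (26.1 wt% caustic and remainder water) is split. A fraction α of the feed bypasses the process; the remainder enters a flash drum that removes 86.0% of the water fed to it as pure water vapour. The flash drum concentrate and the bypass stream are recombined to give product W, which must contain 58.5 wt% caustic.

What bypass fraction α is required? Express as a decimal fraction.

0.129

All 579×0.261 = 151.12 kg/h of caustic reaches W, so W = 151.12/0.585 = 258.32 kg/h and vapour = 320.68 kg/h.
The evaporator receives (1−α)·579 of feed at 0.739 water and removes 0.860 of that water:
0.860×0.739×(1−α)×579 = 320.68
(1−α) = 320.68/367.98 = 0.8715;  α = 0.1285.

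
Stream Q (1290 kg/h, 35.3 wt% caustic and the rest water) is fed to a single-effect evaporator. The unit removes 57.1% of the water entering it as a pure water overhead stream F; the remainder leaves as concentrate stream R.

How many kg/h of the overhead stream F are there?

476.6 kg/h

water entering = 1290×0.647 = 834.63 kg/h; overhead removed = 0.571×834.63 = 476.57 kg/h.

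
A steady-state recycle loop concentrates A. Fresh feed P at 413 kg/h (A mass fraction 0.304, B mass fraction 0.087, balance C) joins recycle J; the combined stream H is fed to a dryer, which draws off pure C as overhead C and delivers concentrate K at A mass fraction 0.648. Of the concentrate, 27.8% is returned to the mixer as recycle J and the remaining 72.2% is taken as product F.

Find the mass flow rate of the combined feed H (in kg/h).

Overall A balance (none leaves overhead): A in fresh feed = A in product, i.e. 413×0.304 = (1−0.278)·K·0.648.
K = 125.55/(0.648×0.722) = 268.36 kg/h.
Recycle J = 0.278×268.36 = 74.603 kg/h.
Combined feed H = 413 + 74.603 = 487.6 kg/h.

487.6 kg/h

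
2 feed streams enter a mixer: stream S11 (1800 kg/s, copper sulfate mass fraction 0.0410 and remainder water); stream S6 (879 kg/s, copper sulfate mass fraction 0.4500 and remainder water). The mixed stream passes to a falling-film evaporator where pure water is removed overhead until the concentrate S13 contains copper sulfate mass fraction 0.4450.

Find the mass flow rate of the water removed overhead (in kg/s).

copper sulfate entering = 1800×0.041 + 879×0.450 = 469.35 kg/s.
All copper sulfate reports to S13, so S13 = 469.35/0.445 = 1054.7 kg/s.
Total feed = 2679 kg/s; overhead = 2679 − 1054.7 = 1624.3 kg/s.

1624 kg/s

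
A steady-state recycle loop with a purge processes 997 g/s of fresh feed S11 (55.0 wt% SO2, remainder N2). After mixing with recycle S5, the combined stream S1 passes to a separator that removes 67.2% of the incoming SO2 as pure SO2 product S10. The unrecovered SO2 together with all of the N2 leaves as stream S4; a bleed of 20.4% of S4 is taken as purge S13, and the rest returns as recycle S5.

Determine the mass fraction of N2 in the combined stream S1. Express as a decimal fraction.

0.7477

N2 enters only via S11 and leaves only via the purge: 997×0.450 = 0.204×(N2 in S4), and the separator passes all N2, so N2 in S1 = N2 in S4 = 2199.3 g/s.
SO2 in S1: m_A = 997×0.550 + (1−0.204)·(1−0.672)·m_A, so m_A = 548.35/0.7389 = 742.1 g/s.
S1 = 742.1 + 2199.3 = 2941.4 g/s.
N2 fraction in S1 = 2199.3/2941.4 = 0.7477.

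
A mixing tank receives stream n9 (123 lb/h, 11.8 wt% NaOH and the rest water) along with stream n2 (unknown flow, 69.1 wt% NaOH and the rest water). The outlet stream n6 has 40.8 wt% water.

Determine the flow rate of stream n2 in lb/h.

588.9 lb/h

Let n2 be the unknown flow. Total out = 123 + n2.
water balance: 108.49 + 0.309·n2 = 0.408·(123 + n2)
(0.309 − 0.408)·n2 = 0.408×123 − 108.49 = -58.302
n2 = -58.302 / -0.099 = 588.91 lb/h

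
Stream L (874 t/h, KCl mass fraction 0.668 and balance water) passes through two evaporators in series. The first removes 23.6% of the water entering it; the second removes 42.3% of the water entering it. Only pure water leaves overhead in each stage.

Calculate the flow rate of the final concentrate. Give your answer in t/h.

water in feed = 874×0.332 = 290.17 t/h.
After stage 1: water left = (1−0.236)×290.17 = 221.69; stream total = 805.52 t/h.
After stage 2: water left = (1−0.423)×221.69 = 127.91; final concentrate = 711.75 t/h.

711.7 t/h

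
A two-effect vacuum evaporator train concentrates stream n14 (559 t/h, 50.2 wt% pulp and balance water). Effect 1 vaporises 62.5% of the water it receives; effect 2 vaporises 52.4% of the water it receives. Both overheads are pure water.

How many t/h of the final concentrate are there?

330.3 t/h

water in feed = 559×0.498 = 278.38 t/h.
After stage 1: water left = (1−0.625)×278.38 = 104.39; stream total = 385.01 t/h.
After stage 2: water left = (1−0.524)×104.39 = 49.691; final concentrate = 330.31 t/h.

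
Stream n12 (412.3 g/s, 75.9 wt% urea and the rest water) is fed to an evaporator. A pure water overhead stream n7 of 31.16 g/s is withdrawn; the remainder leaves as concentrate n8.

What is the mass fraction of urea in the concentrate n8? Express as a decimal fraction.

0.821

urea is not removed: 412.3×0.759 = 312.94 g/s of urea enters n8.
Concentrate = 412.3 − 31.16 = 381.14 g/s.
Mass fraction = 312.94/381.14 = 0.821.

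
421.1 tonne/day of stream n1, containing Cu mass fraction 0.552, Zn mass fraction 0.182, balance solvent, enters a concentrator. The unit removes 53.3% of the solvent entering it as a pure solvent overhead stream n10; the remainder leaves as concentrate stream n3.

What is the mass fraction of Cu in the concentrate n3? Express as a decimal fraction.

0.643

Cu is not removed: 421.1×0.552 = 232.45 tonne/day of Cu enters n3.
solvent entering = 421.1×0.266 = 112.01 tonne/day; overhead removed = 0.533×112.01 = 59.703 tonne/day.
Concentrate = 421.1 − 59.703 = 361.4 tonne/day.
Mass fraction = 232.45/361.4 = 0.643.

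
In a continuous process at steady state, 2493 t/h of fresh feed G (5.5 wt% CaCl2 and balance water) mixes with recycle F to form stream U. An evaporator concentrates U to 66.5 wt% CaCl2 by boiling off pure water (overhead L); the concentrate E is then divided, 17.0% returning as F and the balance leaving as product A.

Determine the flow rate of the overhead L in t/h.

2287 t/h

Overall CaCl2 balance (none leaves overhead): CaCl2 in fresh feed = CaCl2 in product, i.e. 2493×0.055 = (1−0.170)·E·0.665.
E = 137.12/(0.665×0.830) = 248.42 t/h.
Recycle F = 0.170×248.42 = 42.231 t/h.
Combined feed U = 2493 + 42.231 = 2535.2 t/h.
Overhead L = U − E = 2535.2 − 248.42 = 2286.8 t/h.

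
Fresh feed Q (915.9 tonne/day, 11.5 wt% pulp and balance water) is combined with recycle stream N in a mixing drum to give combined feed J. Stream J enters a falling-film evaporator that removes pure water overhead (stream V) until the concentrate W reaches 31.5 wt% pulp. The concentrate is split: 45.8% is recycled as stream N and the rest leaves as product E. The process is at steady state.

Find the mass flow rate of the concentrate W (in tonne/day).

Overall pulp balance (none leaves overhead): pulp in fresh feed = pulp in product, i.e. 915.9×0.115 = (1−0.458)·W·0.315.
W = 105.33/(0.315×0.542) = 616.93 tonne/day.

616.9 tonne/day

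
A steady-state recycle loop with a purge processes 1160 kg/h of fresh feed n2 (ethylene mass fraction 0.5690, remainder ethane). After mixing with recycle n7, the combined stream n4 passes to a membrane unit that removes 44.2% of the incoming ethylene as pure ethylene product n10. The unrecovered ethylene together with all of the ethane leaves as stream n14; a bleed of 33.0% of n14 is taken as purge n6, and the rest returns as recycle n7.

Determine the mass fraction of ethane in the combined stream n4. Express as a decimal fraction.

0.5897

ethane enters only via n2 and leaves only via the purge: 1160×0.431 = 0.330×(ethane in n14), and the membrane unit passes all ethane, so ethane in n4 = ethane in n14 = 1515 kg/h.
ethylene in n4: m_A = 1160×0.569 + (1−0.330)·(1−0.442)·m_A, so m_A = 660.04/0.6261 = 1054.1 kg/h.
n4 = 1054.1 + 1515 = 2569.2 kg/h.
ethane fraction in n4 = 1515/2569.2 = 0.5897.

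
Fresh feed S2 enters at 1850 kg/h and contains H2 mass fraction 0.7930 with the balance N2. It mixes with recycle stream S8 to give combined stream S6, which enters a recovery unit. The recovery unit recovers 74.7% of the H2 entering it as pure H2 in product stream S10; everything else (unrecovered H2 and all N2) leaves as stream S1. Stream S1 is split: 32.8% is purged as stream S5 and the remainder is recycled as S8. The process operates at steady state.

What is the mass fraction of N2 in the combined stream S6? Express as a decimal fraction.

N2 enters only via S2 and leaves only via the purge: 1850×0.207 = 0.328×(N2 in S1), and the recovery unit passes all N2, so N2 in S6 = N2 in S1 = 1167.5 kg/h.
H2 in S6: m_A = 1850×0.793 + (1−0.328)·(1−0.747)·m_A, so m_A = 1467.1/0.8300 = 1767.6 kg/h.
S6 = 1767.6 + 1167.5 = 2935.1 kg/h.
N2 fraction in S6 = 1167.5/2935.1 = 0.3978.

0.3978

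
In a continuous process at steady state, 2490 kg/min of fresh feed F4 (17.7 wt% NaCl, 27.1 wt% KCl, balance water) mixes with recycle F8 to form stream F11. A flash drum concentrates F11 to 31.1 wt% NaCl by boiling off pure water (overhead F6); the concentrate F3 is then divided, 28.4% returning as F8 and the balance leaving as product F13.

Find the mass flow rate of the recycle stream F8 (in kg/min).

Overall NaCl balance (none leaves overhead): NaCl in fresh feed = NaCl in product, i.e. 2490×0.177 = (1−0.284)·F3·0.311.
F3 = 440.73/(0.311×0.716) = 1979.2 kg/min.
Recycle F8 = 0.284×1979.2 = 562.11 kg/min.

562.1 kg/min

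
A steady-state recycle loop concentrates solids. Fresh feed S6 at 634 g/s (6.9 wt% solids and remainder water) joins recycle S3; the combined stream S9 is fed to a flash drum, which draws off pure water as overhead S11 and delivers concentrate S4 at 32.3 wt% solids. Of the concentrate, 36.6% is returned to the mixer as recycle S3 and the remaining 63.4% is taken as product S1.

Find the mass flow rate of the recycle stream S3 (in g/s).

78.19 g/s

Overall solids balance (none leaves overhead): solids in fresh feed = solids in product, i.e. 634×0.069 = (1−0.366)·S4·0.323.
S4 = 43.746/(0.323×0.634) = 213.62 g/s.
Recycle S3 = 0.366×213.62 = 78.186 g/s.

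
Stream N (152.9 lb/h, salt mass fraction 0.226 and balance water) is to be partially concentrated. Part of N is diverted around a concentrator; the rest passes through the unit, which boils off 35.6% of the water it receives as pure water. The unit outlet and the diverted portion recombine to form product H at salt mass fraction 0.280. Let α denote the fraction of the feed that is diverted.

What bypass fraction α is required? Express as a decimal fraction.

0.300

All 152.9×0.226 = 34.555 lb/h of salt reaches H, so H = 34.555/0.280 = 123.41 lb/h and vapour = 29.488 lb/h.
The evaporator receives (1−α)·152.9 of feed at 0.774 water and removes 0.356 of that water:
0.356×0.774×(1−α)×152.9 = 29.488
(1−α) = 29.488/42.131 = 0.6999;  α = 0.3001.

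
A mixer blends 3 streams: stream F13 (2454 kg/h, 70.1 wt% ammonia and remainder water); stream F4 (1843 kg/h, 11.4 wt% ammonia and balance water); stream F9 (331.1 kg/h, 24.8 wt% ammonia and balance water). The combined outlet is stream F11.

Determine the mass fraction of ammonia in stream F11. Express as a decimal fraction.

0.4348

Total flow out = 2454 + 1843 + 331.1 = 4628.1 kg/h.
ammonia in = 2454×0.701 + 1843×0.114 + 331.1×0.248 = 2012.5 kg/h.
ammonia mass fraction in F11 = 2012.5/4628.1 = 0.4348.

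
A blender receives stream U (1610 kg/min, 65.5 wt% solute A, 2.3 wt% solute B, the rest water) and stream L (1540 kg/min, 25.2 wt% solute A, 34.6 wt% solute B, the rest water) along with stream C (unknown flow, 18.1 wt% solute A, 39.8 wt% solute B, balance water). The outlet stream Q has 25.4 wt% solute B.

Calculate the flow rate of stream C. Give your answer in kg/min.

Let C be the unknown flow. Total out = 3150 + C.
solute B balance: 569.87 + 0.398·C = 0.254·(3150 + C)
(0.398 − 0.254)·C = 0.254×3150 − 569.87 = 230.23
C = 230.23 / 0.144 = 1598.8 kg/min

1599 kg/min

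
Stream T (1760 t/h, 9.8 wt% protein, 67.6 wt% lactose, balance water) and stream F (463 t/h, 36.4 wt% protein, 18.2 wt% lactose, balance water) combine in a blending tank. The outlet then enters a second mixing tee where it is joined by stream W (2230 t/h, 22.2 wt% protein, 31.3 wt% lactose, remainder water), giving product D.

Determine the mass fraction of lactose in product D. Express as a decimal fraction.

0.443

Overall, product flow = 4453 t/h.
lactose in = 1760×0.676 + 463×0.182 + 2230×0.313 = 1972 t/h.
lactose fraction in D = 0.443.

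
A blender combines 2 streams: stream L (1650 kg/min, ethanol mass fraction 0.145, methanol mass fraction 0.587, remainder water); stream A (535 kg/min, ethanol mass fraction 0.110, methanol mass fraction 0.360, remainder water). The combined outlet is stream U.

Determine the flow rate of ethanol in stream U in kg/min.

298.1 kg/min

ethanol out = ethanol in = 1650×0.145 + 535×0.110 = 298.1 kg/min.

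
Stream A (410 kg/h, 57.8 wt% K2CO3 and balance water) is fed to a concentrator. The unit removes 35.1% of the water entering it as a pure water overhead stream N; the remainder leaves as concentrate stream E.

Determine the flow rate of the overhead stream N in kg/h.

60.73 kg/h

water entering = 410×0.422 = 173.02 kg/h; overhead removed = 0.351×173.02 = 60.73 kg/h.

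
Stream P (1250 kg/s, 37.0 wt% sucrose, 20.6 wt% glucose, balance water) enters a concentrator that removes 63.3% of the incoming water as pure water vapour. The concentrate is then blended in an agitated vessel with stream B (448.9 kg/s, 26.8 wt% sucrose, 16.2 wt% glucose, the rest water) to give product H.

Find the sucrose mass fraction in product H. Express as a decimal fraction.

Vapour removed = 0.633×0.424×1250 = 335.49 kg/s; concentrate = 914.51 kg/s.
sucrose reaching the mixer = 462.5 (from concentrate) + 448.9×0.268 = 582.81 kg/s.
Product flow = 914.51 + 448.9 = 1363.4 kg/s; sucrose fraction = 0.427.

0.427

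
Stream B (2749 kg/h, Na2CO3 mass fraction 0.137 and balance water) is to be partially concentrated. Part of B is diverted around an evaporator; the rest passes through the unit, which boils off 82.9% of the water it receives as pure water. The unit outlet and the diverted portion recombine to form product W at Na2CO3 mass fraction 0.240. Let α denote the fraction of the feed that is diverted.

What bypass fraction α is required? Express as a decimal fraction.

0.400

All 2749×0.137 = 376.61 kg/h of Na2CO3 reaches W, so W = 376.61/0.240 = 1569.2 kg/h and vapour = 1179.8 kg/h.
The evaporator receives (1−α)·2749 of feed at 0.863 water and removes 0.829 of that water:
0.829×0.863×(1−α)×2749 = 1179.8
(1−α) = 1179.8/1966.7 = 0.5999;  α = 0.4001.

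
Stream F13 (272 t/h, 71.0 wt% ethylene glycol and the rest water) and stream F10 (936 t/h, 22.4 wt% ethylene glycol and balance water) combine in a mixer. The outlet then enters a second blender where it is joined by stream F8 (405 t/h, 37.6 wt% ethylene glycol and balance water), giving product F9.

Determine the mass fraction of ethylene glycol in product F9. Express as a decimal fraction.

0.3441

Overall, product flow = 1613 t/h.
ethylene glycol in = 272×0.710 + 936×0.224 + 405×0.376 = 555.06 t/h.
ethylene glycol fraction in F9 = 0.3441.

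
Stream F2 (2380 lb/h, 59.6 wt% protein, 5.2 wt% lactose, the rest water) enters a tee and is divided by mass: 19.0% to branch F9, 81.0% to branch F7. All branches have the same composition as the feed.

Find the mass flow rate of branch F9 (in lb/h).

452.2 lb/h

Branch F9 flow = 0.190×2380 = 452.2 lb/h.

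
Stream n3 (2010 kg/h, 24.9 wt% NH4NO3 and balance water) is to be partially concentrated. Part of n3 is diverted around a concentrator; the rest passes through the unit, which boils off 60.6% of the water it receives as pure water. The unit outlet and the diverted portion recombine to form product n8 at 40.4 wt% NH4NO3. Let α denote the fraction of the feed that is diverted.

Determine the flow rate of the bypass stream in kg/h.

All 2010×0.249 = 500.49 kg/h of NH4NO3 reaches n8, so n8 = 500.49/0.404 = 1238.8 kg/h and vapour = 771.16 kg/h.
The evaporator receives (1−α)·2010 of feed at 0.751 water and removes 0.606 of that water:
0.606×0.751×(1−α)×2010 = 771.16
(1−α) = 771.16/914.76 = 0.8430;  α = 0.1570.
Bypass flow = 0.1570×2010 = 315.53 kg/h.

315.5 kg/h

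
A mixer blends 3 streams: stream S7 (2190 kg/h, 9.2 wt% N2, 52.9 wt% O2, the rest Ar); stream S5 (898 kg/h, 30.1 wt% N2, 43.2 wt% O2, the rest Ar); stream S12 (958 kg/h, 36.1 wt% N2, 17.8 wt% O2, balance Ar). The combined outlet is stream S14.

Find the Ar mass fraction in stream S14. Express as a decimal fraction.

Total flow out = 2190 + 898 + 958 = 4046 kg/h.
Ar in = 2190×0.379 + 898×0.267 + 958×0.461 = 1511.4 kg/h.
Ar mass fraction in S14 = 1511.4/4046 = 0.374.

0.374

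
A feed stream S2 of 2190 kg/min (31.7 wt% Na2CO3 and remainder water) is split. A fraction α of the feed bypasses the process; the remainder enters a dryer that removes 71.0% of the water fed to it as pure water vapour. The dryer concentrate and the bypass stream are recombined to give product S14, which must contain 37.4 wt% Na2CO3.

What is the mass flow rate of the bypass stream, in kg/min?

1502 kg/min

All 2190×0.317 = 694.23 kg/min of Na2CO3 reaches S14, so S14 = 694.23/0.374 = 1856.2 kg/min and vapour = 333.77 kg/min.
The evaporator receives (1−α)·2190 of feed at 0.683 water and removes 0.710 of that water:
0.710×0.683×(1−α)×2190 = 333.77
(1−α) = 333.77/1062 = 0.3143;  α = 0.6857.
Bypass flow = 0.6857×2190 = 1501.7 kg/min.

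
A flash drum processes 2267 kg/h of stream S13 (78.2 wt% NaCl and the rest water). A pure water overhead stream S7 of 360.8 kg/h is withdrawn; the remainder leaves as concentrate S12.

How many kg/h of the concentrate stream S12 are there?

1906 kg/h

Concentrate = 2267 − 360.8 = 1906.2 kg/h.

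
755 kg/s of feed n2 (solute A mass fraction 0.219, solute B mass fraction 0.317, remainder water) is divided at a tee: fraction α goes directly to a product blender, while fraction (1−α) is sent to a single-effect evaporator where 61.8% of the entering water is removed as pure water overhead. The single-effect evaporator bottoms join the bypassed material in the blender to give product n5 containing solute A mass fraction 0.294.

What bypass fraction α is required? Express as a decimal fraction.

0.110

All 755×0.219 = 165.34 kg/s of solute A reaches n5, so n5 = 165.34/0.294 = 562.4 kg/s and vapour = 192.6 kg/s.
The evaporator receives (1−α)·755 of feed at 0.464 water and removes 0.618 of that water:
0.618×0.464×(1−α)×755 = 192.6
(1−α) = 192.6/216.5 = 0.8896;  α = 0.1104.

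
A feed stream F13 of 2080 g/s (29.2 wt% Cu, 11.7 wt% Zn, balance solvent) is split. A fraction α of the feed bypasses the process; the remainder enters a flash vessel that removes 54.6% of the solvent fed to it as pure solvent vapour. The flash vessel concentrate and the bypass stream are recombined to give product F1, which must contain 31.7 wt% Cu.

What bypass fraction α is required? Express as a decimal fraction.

0.756

All 2080×0.292 = 607.36 g/s of Cu reaches F1, so F1 = 607.36/0.317 = 1916 g/s and vapour = 164.04 g/s.
The evaporator receives (1−α)·2080 of feed at 0.591 solvent and removes 0.546 of that solvent:
0.546×0.591×(1−α)×2080 = 164.04
(1−α) = 164.04/671.19 = 0.2444;  α = 0.7556.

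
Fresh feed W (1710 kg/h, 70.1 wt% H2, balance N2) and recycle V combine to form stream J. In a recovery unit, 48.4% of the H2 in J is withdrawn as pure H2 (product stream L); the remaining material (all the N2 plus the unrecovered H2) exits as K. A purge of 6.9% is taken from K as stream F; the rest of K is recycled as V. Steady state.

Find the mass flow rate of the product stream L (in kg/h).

1117 kg/h

H2 in J: m_A = 1710×0.701 + (1−0.069)·(1−0.484)·m_A, so m_A = 1198.7/0.5196 = 2307 kg/h.
Product L = 0.484×2307 = 1116.6 kg/h.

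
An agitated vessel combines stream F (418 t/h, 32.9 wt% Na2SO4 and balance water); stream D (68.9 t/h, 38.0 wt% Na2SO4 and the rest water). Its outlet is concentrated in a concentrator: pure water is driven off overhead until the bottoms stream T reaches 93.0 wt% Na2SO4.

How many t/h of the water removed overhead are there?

310.9 t/h

Na2SO4 entering = 418×0.329 + 68.9×0.380 = 163.7 t/h.
All Na2SO4 reports to T, so T = 163.7/0.930 = 176.03 t/h.
Total feed = 486.9 t/h; overhead = 486.9 − 176.03 = 310.87 t/h.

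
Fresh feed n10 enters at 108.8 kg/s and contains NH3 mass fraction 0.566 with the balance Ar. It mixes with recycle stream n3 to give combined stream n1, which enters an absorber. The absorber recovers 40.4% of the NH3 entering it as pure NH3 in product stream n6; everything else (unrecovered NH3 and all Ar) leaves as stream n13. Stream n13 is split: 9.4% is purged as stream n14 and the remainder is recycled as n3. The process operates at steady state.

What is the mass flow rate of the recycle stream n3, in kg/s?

Ar enters only via n10 and leaves only via the purge: 108.8×0.434 = 0.094×(Ar in n13), and the absorber passes all Ar, so Ar in n1 = Ar in n13 = 502.33 kg/s.
NH3 in n1: m_A = 108.8×0.566 + (1−0.094)·(1−0.404)·m_A, so m_A = 61.581/0.4600 = 133.86 kg/s.
n13 = (1−0.404)×133.86 + 502.33 = 582.12 kg/s.
Recycle n3 = (1−0.094)×582.12 = 527.4 kg/s.

527.4 kg/s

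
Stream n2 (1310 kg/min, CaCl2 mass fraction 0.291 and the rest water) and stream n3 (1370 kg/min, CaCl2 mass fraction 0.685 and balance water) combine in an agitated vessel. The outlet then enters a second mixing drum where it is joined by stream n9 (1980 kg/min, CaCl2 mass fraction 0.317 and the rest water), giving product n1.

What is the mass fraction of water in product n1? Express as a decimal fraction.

Overall, product flow = 4660 kg/min.
water in = 1310×0.709 + 1370×0.315 + 1980×0.683 = 2712.7 kg/min.
water fraction in n1 = 0.582.

0.582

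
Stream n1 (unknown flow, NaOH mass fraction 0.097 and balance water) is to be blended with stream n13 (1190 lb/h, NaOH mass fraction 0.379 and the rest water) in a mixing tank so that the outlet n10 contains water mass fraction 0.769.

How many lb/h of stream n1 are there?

1314 lb/h

Let n1 be the unknown flow. Total out = 1190 + n1.
water balance: 738.99 + 0.903·n1 = 0.769·(1190 + n1)
(0.903 − 0.769)·n1 = 0.769×1190 − 738.99 = 176.12
n1 = 176.12 / 0.134 = 1314.3 lb/h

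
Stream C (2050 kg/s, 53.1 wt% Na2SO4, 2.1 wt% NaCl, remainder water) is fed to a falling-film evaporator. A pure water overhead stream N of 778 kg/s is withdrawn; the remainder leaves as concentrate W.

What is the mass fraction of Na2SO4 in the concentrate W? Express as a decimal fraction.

Na2SO4 is not removed: 2050×0.531 = 1088.5 kg/s of Na2SO4 enters W.
Concentrate = 2050 − 778 = 1272 kg/s.
Mass fraction = 1088.5/1272 = 0.856.

0.856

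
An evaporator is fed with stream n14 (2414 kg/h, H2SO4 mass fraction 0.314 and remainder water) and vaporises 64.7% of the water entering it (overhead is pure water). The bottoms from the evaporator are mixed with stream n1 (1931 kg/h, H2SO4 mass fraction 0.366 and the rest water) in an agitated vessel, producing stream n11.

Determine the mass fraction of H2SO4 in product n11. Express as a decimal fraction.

0.447

Vapour removed = 0.647×0.686×2414 = 1071.4 kg/h; concentrate = 1342.6 kg/h.
H2SO4 reaching the mixer = 758 (from concentrate) + 1931×0.366 = 1464.7 kg/h.
Product flow = 1342.6 + 1931 = 3273.6 kg/h; H2SO4 fraction = 0.447.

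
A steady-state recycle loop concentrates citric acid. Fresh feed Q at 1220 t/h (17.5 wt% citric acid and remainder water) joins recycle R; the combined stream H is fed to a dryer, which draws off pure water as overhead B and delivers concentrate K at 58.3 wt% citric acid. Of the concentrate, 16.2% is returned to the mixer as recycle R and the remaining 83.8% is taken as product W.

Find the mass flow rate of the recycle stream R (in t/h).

Overall citric acid balance (none leaves overhead): citric acid in fresh feed = citric acid in product, i.e. 1220×0.175 = (1−0.162)·K·0.583.
K = 213.5/(0.583×0.838) = 437 t/h.
Recycle R = 0.162×437 = 70.795 t/h.

70.79 t/h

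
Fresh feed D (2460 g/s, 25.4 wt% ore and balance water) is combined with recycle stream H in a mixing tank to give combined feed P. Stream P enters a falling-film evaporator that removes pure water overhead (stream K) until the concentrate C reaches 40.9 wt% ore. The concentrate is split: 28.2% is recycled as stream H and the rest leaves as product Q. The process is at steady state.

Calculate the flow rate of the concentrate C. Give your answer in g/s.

Overall ore balance (none leaves overhead): ore in fresh feed = ore in product, i.e. 2460×0.254 = (1−0.282)·C·0.409.
C = 624.84/(0.409×0.718) = 2127.8 g/s.

2128 g/s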